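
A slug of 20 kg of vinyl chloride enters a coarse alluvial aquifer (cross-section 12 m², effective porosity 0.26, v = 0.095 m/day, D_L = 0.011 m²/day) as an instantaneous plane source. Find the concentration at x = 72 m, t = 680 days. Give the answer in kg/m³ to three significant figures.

0.106 kg/m³

For an instantaneous plane source, C(x,t) = M/(n_e·A·√(4πDt)) · exp(−(x−vt)²/(4Dt)), with n_e·A the pore (flow) area.
Plume center vt = 0.095 × 680 = 64.6 m, so the well at 72 m is 7.4 m downgradient of the peak.
√(4πDt) = 9.695 m, giving peak height M/(n_e·A·√(4πDt)) = 20/(0.26 × 12 × 9.695) = 0.6612 kg/m³.
(x−vt)²/(4Dt) = (7.4)²/(4 × 0.011 × 680) = 1.830; exp(−1.830) = 0.1604.
C = 0.6612 × 0.1604 = 0.106 kg/m³.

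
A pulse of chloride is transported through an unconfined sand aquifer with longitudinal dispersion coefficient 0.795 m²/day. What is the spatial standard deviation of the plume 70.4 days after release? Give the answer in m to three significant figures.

10.6 m

Dispersive spreading gives a Gaussian with σ² = 2Dt; advection only shifts the center.
σ = √(2 × 0.795 × 70.4) = 10.6 m.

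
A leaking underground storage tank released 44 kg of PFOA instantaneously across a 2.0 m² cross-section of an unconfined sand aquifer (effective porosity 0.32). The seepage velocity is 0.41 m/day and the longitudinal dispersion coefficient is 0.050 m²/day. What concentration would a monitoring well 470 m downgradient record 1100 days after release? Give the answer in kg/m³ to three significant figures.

For an instantaneous plane source, C(x,t) = M/(n_e·A·√(4πDt)) · exp(−(x−vt)²/(4Dt)), with n_e·A the pore (flow) area.
Plume center vt = 0.41 × 1100 = 451 m, so the well at 470 m is 19 m downgradient of the peak.
√(4πDt) = 26.29 m, giving peak height M/(n_e·A·√(4πDt)) = 44/(0.32 × 2.0 × 26.29) = 2.615 kg/m³.
(x−vt)²/(4Dt) = (19)²/(4 × 0.050 × 1100) = 1.641; exp(−1.641) = 0.1938.
C = 2.615 × 0.1938 = 0.507 kg/m³.

0.507 kg/m³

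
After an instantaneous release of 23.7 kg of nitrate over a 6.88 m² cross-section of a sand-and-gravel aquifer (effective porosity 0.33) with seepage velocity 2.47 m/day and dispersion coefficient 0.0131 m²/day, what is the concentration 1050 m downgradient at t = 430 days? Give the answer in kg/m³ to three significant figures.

0.00187 kg/m³

For an instantaneous plane source, C(x,t) = M/(n_e·A·√(4πDt)) · exp(−(x−vt)²/(4Dt)), with n_e·A the pore (flow) area.
Plume center vt = 2.47 × 430 = 1062.1 m, so the well at 1050 m is 12.1 m upgradient of the peak.
√(4πDt) = 8.413 m, giving peak height M/(n_e·A·√(4πDt)) = 23.7/(0.33 × 6.88 × 8.413) = 1.241 kg/m³.
(x−vt)²/(4Dt) = (-12.1)²/(4 × 0.0131 × 430) = 6.498; exp(−6.498) = 0.001506.
C = 1.241 × 0.001506 = 0.00187 kg/m³.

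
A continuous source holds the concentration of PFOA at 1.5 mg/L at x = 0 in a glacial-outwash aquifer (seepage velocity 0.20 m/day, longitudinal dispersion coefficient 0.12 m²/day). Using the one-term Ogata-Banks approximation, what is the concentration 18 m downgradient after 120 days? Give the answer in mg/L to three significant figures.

1.30 mg/L

For a continuous step input, C/C₀ ≈ ½·erfc((x−vt)/(2√(Dt))).
vt = 0.20 × 120 = 24 m and 2√(Dt) = 2√(0.12 × 120) = 7.589 m.
Argument (x−vt)/(2√(Dt)) = (18 − 24)/7.589 = -0.7906; ½·erfc(-0.7906) = 0.8682.
C = 1.5 × 0.8682 = 1.30 mg/L.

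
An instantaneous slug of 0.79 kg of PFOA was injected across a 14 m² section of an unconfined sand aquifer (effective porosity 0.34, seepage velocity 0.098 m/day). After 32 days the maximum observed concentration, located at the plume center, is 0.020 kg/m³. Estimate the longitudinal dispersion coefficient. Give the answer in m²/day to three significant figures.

0.171 m²/day

At the plume center C_max = M/(n_e·A·√(4πDt)), so D = M²/(4πt·(n_e·A·C_max)²).
n_e·A·C_max = 0.34 × 14 × 0.020 = 0.09520 kg/m.
D = 0.79²/(4π × 32 × 0.09520²) = 0.171 m²/day.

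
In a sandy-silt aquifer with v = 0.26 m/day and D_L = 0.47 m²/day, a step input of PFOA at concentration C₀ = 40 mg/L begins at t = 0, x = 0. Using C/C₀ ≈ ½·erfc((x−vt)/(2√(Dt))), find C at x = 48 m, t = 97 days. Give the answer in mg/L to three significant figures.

0.341 mg/L

For a continuous step input, C/C₀ ≈ ½·erfc((x−vt)/(2√(Dt))).
vt = 0.26 × 97 = 25.22 m and 2√(Dt) = 2√(0.47 × 97) = 13.50 m.
Argument (x−vt)/(2√(Dt)) = (48 − 25.22)/13.50 = 1.687; ½·erfc(1.687) = 0.008522.
C = 40 × 0.008522 = 0.341 mg/L.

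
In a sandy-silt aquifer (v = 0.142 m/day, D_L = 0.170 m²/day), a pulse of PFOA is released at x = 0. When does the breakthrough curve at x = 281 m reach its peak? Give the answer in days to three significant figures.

For the 1D instantaneous-source solution, setting ∂C/∂t = 0 at fixed x gives v²t² + 2Dt − x² = 0, so t = (√(D² + v²x²) − D)/v².
√(D² + v²x²) = √(0.170² + 0.142² × 281²) = 39.90; v² = 0.020164.
t = (39.90 − 0.170)/0.020164 = 1970 days (vs. the pure-advection estimate x/v = 1980 d).

1970 days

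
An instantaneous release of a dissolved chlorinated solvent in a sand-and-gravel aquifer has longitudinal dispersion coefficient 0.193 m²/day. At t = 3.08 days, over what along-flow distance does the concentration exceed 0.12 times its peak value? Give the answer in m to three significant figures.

4.49 m

The plume is Gaussian with σ = √(2Dt) = √(2 × 0.193 × 3.08) = 1.090 m.
C/C_peak = exp(−Δx²/(2σ²)) = 0.12 ⇒ Δx = σ·√(−2 ln 0.12) = 1.090 × 2.059 = 2.244 m.
Width = 2Δx = 4.49 m.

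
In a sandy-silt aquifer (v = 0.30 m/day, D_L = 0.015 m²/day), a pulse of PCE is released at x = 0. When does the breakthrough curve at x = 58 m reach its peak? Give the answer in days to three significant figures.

For the 1D instantaneous-source solution, setting ∂C/∂t = 0 at fixed x gives v²t² + 2Dt − x² = 0, so t = (√(D² + v²x²) − D)/v².
√(D² + v²x²) = √(0.015² + 0.30² × 58²) = 17.40; v² = 0.09.
t = (17.40 − 0.015)/0.09 = 193 days (vs. the pure-advection estimate x/v = 193 d).

193 days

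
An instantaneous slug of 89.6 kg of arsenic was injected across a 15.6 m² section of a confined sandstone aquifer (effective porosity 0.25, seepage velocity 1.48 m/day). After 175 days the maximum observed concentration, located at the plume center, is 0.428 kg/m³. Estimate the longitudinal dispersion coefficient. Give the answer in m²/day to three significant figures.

1.31 m²/day

At the plume center C_max = M/(n_e·A·√(4πDt)), so D = M²/(4πt·(n_e·A·C_max)²).
n_e·A·C_max = 0.25 × 15.6 × 0.428 = 1.669 kg/m.
D = 89.6²/(4π × 175 × 1.669²) = 1.31 m²/day.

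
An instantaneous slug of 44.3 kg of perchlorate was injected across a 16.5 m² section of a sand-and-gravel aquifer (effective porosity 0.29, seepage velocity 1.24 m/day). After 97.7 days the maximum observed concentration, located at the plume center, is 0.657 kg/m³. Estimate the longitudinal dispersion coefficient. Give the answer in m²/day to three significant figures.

At the plume center C_max = M/(n_e·A·√(4πDt)), so D = M²/(4πt·(n_e·A·C_max)²).
n_e·A·C_max = 0.29 × 16.5 × 0.657 = 3.144 kg/m.
D = 44.3²/(4π × 97.7 × 3.144²) = 0.162 m²/day.

0.162 m²/day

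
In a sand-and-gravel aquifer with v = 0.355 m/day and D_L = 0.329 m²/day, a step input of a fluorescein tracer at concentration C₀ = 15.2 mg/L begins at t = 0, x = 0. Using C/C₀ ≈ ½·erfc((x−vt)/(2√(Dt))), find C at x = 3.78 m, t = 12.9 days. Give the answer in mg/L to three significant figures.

For a continuous step input, C/C₀ ≈ ½·erfc((x−vt)/(2√(Dt))).
vt = 0.355 × 12.9 = 4.5795 m and 2√(Dt) = 2√(0.329 × 12.9) = 4.120 m.
Argument (x−vt)/(2√(Dt)) = (3.78 − 4.5795)/4.120 = -0.1941; ½·erfc(-0.1941) = 0.6081.
C = 15.2 × 0.6081 = 9.24 mg/L.

9.24 mg/L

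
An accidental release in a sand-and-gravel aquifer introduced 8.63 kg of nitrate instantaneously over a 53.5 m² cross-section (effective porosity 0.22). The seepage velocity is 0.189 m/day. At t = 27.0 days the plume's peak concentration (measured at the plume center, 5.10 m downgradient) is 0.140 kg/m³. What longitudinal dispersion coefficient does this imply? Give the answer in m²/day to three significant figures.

0.0808 m²/day

At the plume center C_max = M/(n_e·A·√(4πDt)), so D = M²/(4πt·(n_e·A·C_max)²).
n_e·A·C_max = 0.22 × 53.5 × 0.140 = 1.648 kg/m.
D = 8.63²/(4π × 27.0 × 1.648²) = 0.0808 m²/day.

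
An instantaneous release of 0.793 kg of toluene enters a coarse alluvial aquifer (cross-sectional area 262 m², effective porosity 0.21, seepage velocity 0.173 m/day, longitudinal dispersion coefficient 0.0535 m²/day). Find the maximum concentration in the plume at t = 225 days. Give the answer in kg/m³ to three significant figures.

The peak of an instantaneous 1D plume sits at x = vt; there the Gaussian factor is 1 and C_max = M/(n_e·A·√(4πDt)), where n_e·A is the pore area the mass is dissolved in.
√(4πDt) = √(4π × 0.0535 × 225) = 12.30 m, so C_max = 0.793/(0.21 × 262 × 12.30) = 0.00117 kg/m³.

0.00117 kg/m³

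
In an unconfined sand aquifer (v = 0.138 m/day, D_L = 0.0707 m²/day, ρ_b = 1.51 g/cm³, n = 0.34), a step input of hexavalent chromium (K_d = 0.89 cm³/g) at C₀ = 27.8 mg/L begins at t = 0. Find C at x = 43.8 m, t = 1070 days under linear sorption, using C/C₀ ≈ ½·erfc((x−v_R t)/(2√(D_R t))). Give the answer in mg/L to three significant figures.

0.158 mg/L

Retardation factor R = 1 + ρ_b·K_d/n = 1 + 1.51 × 0.89/0.34 = 4.953.
Sorption retards both mechanisms: v_R = v/R = 0.02786 m/day, D_R = D/R = 0.01427 m²/day.
v_R·t = 0.02786 × 1070 = 29.8102 m; 2√(D_R t) = 7.815 m; argument = (43.8 − 29.8102)/7.815 = 1.790.
C = C₀ × ½·erfc(1.790) = 27.8 × 0.005680 = 0.158 mg/L.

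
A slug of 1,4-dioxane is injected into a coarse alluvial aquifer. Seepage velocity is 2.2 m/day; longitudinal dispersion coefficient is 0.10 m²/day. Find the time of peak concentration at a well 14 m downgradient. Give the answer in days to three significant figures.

For the 1D instantaneous-source solution, setting ∂C/∂t = 0 at fixed x gives v²t² + 2Dt − x² = 0, so t = (√(D² + v²x²) − D)/v².
√(D² + v²x²) = √(0.10² + 2.2² × 14²) = 30.80; v² = 4.84.
t = (30.80 − 0.10)/4.84 = 6.34 days (vs. the pure-advection estimate x/v = 6.36 d).

6.34 days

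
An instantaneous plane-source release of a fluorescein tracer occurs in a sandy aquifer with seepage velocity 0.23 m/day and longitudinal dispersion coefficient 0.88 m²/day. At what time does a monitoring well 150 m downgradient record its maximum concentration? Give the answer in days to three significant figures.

For the 1D instantaneous-source solution, setting ∂C/∂t = 0 at fixed x gives v²t² + 2Dt − x² = 0, so t = (√(D² + v²x²) − D)/v².
√(D² + v²x²) = √(0.88² + 0.23² × 150²) = 34.51; v² = 0.0529.
t = (34.51 − 0.88)/0.0529 = 636 days (vs. the pure-advection estimate x/v = 652 d).

636 days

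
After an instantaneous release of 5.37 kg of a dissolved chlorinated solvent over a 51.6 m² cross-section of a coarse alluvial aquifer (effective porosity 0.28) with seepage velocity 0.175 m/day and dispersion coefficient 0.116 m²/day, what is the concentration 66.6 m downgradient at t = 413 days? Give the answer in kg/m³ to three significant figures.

0.0128 kg/m³

For an instantaneous plane source, C(x,t) = M/(n_e·A·√(4πDt)) · exp(−(x−vt)²/(4Dt)), with n_e·A the pore (flow) area.
Plume center vt = 0.175 × 413 = 72.275 m, so the well at 66.6 m is 5.675 m upgradient of the peak.
√(4πDt) = 24.54 m, giving peak height M/(n_e·A·√(4πDt)) = 5.37/(0.28 × 51.6 × 24.54) = 0.01515 kg/m³.
(x−vt)²/(4Dt) = (-5.675)²/(4 × 0.116 × 413) = 0.1681; exp(−0.1681) = 0.8453.
C = 0.01515 × 0.8453 = 0.0128 kg/m³.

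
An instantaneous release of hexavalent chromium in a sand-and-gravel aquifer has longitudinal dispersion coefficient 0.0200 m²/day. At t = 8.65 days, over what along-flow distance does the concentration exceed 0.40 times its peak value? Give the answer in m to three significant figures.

1.59 m

The plume is Gaussian with σ = √(2Dt) = √(2 × 0.0200 × 8.65) = 0.5882 m.
C/C_peak = exp(−Δx²/(2σ²)) = 0.40 ⇒ Δx = σ·√(−2 ln 0.40) = 0.5882 × 1.354 = 0.7964 m.
Width = 2Δx = 1.59 m.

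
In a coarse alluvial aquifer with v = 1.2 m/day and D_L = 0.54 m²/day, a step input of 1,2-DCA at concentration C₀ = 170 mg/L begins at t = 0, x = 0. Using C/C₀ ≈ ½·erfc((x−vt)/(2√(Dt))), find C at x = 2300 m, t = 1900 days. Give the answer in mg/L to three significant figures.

56.0 mg/L

For a continuous step input, C/C₀ ≈ ½·erfc((x−vt)/(2√(Dt))).
vt = 1.2 × 1900 = 2280 m and 2√(Dt) = 2√(0.54 × 1900) = 64.06 m.
Argument (x−vt)/(2√(Dt)) = (2300 − 2280)/64.06 = 0.3122; ½·erfc(0.3122) = 0.3294.
C = 170 × 0.3294 = 56.0 mg/L.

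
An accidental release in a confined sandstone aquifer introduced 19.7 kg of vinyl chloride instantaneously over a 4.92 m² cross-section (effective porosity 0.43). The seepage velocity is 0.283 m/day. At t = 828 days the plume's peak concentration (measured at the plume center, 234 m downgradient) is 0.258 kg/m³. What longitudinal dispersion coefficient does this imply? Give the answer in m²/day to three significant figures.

0.125 m²/day

At the plume center C_max = M/(n_e·A·√(4πDt)), so D = M²/(4πt·(n_e·A·C_max)²).
n_e·A·C_max = 0.43 × 4.92 × 0.258 = 0.5458 kg/m.
D = 19.7²/(4π × 828 × 0.5458²) = 0.125 m²/day.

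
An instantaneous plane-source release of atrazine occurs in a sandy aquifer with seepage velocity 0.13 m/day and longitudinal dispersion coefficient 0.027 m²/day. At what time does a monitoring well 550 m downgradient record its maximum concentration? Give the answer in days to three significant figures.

4230 days

For the 1D instantaneous-source solution, setting ∂C/∂t = 0 at fixed x gives v²t² + 2Dt − x² = 0, so t = (√(D² + v²x²) − D)/v².
√(D² + v²x²) = √(0.027² + 0.13² × 550²) = 71.50; v² = 0.0169.
t = (71.50 − 0.027)/0.0169 = 4230 days (vs. the pure-advection estimate x/v = 4230 d).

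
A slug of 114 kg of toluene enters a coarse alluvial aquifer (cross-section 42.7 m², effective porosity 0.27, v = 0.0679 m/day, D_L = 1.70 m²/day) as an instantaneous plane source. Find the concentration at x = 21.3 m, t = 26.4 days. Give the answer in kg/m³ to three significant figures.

0.0500 kg/m³

For an instantaneous plane source, C(x,t) = M/(n_e·A·√(4πDt)) · exp(−(x−vt)²/(4Dt)), with n_e·A the pore (flow) area.
Plume center vt = 0.0679 × 26.4 = 1.79256 m, so the well at 21.3 m is 19.50744 m downgradient of the peak.
√(4πDt) = 23.75 m, giving peak height M/(n_e·A·√(4πDt)) = 114/(0.27 × 42.7 × 23.75) = 0.4163 kg/m³.
(x−vt)²/(4Dt) = (19.50744)²/(4 × 1.70 × 26.4) = 2.120; exp(−2.120) = 0.1200.
C = 0.4163 × 0.1200 = 0.0500 kg/m³.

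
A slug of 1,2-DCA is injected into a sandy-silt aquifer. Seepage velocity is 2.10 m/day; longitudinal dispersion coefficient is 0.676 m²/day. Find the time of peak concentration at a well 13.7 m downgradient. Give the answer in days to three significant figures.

6.37 days

For the 1D instantaneous-source solution, setting ∂C/∂t = 0 at fixed x gives v²t² + 2Dt − x² = 0, so t = (√(D² + v²x²) − D)/v².
√(D² + v²x²) = √(0.676² + 2.10² × 13.7²) = 28.78; v² = 4.41.
t = (28.78 − 0.676)/4.41 = 6.37 days (vs. the pure-advection estimate x/v = 6.52 d).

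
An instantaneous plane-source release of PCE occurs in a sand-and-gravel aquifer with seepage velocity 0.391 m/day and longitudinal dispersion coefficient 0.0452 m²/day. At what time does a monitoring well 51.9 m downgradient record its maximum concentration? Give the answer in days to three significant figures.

For the 1D instantaneous-source solution, setting ∂C/∂t = 0 at fixed x gives v²t² + 2Dt − x² = 0, so t = (√(D² + v²x²) − D)/v².
√(D² + v²x²) = √(0.0452² + 0.391² × 51.9²) = 20.29; v² = 0.152881.
t = (20.29 − 0.0452)/0.152881 = 132 days (vs. the pure-advection estimate x/v = 133 d).

132 days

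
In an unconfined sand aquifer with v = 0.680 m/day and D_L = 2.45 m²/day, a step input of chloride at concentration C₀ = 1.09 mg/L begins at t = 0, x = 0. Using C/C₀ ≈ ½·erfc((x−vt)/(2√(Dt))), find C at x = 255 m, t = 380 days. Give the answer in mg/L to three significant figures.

0.579 mg/L

For a continuous step input, C/C₀ ≈ ½·erfc((x−vt)/(2√(Dt))).
vt = 0.680 × 380 = 258.4 m and 2√(Dt) = 2√(2.45 × 380) = 61.02 m.
Argument (x−vt)/(2√(Dt)) = (255 − 258.4)/61.02 = -0.05572; ½·erfc(-0.05572) = 0.5314.
C = 1.09 × 0.5314 = 0.579 mg/L.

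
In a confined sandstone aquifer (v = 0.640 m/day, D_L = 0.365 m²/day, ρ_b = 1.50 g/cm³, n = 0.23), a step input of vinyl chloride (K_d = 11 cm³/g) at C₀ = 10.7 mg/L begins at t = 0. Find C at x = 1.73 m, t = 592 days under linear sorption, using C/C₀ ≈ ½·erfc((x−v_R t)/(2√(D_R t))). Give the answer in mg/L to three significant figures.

Retardation factor R = 1 + ρ_b·K_d/n = 1 + 1.50 × 11/0.23 = 72.74.
Sorption retards both mechanisms: v_R = v/R = 0.008798 m/day, D_R = D/R = 0.005018 m²/day.
v_R·t = 0.008798 × 592 = 5.208416 m; 2√(D_R t) = 3.447 m; argument = (1.73 − 5.208416)/3.447 = -1.009.
C = C₀ × ½·erfc(-1.009) = 10.7 × 0.9232 = 9.88 mg/L.

9.88 mg/L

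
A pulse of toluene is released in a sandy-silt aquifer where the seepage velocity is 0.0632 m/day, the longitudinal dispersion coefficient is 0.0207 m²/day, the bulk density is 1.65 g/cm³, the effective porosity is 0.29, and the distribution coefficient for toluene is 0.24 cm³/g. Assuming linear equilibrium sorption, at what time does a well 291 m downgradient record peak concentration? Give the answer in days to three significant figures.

10900 days

Retardation factor R = 1 + ρ_b·K_d/n = 1 + 1.65 × 0.24/0.29 = 2.366.
Sorption retards both mechanisms: v_R = v/R = 0.02671 m/day, D_R = D/R = 0.008749 m²/day.
Peak time from v_R²t² + 2D_R t − x² = 0: t = (√(D_R² + v_R²x²) − D_R)/v_R².
√(D_R² + v_R²x²) = √(0.008749² + 0.02671² × 291²) = 7.773; v_R² = 0.0007134.
t = (7.773 − 0.008749)/0.0007134 = 10900 days.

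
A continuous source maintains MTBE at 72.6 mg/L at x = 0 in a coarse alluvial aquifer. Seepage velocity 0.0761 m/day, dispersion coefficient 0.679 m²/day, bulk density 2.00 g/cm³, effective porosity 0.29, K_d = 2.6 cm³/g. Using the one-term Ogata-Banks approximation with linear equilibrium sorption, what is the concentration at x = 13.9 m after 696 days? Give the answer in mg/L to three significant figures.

Retardation factor R = 1 + ρ_b·K_d/n = 1 + 2.00 × 2.6/0.29 = 18.93.
Sorption retards both mechanisms: v_R = v/R = 0.004020 m/day, D_R = D/R = 0.03587 m²/day.
v_R·t = 0.004020 × 696 = 2.79792 m; 2√(D_R t) = 9.993 m; argument = (13.9 − 2.79792)/9.993 = 1.111.
C = C₀ × ½·erfc(1.111) = 72.6 × 0.05807 = 4.22 mg/L.

4.22 mg/L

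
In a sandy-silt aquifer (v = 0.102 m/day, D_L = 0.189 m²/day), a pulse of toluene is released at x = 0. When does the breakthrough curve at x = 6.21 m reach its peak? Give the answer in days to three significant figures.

For the 1D instantaneous-source solution, setting ∂C/∂t = 0 at fixed x gives v²t² + 2Dt − x² = 0, so t = (√(D² + v²x²) − D)/v².
√(D² + v²x²) = √(0.189² + 0.102² × 6.21²) = 0.6610; v² = 0.010404.
t = (0.6610 − 0.189)/0.010404 = 45.4 days (vs. the pure-advection estimate x/v = 60.9 d).

45.4 days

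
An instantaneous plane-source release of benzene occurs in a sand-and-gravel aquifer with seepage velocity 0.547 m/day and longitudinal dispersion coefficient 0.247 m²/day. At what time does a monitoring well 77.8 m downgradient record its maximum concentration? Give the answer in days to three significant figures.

For the 1D instantaneous-source solution, setting ∂C/∂t = 0 at fixed x gives v²t² + 2Dt − x² = 0, so t = (√(D² + v²x²) − D)/v².
√(D² + v²x²) = √(0.247² + 0.547² × 77.8²) = 42.56; v² = 0.299209.
t = (42.56 − 0.247)/0.299209 = 141 days (vs. the pure-advection estimate x/v = 142 d).

141 days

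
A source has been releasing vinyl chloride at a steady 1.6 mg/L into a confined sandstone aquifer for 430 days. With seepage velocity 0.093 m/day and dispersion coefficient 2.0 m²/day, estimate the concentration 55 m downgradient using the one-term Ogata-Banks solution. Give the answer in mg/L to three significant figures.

For a continuous step input, C/C₀ ≈ ½·erfc((x−vt)/(2√(Dt))).
vt = 0.093 × 430 = 39.99 m and 2√(Dt) = 2√(2.0 × 430) = 58.65 m.
Argument (x−vt)/(2√(Dt)) = (55 − 39.99)/58.65 = 0.2559; ½·erfc(0.2559) = 0.3587.
C = 1.6 × 0.3587 = 0.574 mg/L.

0.574 mg/L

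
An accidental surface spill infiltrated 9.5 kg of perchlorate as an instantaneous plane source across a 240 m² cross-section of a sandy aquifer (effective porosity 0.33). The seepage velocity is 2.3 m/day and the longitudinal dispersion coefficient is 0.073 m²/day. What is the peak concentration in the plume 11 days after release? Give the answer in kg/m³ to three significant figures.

0.0378 kg/m³

The peak of an instantaneous 1D plume sits at x = vt; there the Gaussian factor is 1 and C_max = M/(n_e·A·√(4πDt)), where n_e·A is the pore area the mass is dissolved in.
√(4πDt) = √(4π × 0.073 × 11) = 3.177 m, so C_max = 9.5/(0.33 × 240 × 3.177) = 0.0378 kg/m³.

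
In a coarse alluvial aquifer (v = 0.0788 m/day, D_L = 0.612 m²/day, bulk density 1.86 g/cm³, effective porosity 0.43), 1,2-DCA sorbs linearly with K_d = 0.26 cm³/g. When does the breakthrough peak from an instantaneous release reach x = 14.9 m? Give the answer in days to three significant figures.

Retardation factor R = 1 + ρ_b·K_d/n = 1 + 1.86 × 0.26/0.43 = 2.125.
Sorption retards both mechanisms: v_R = v/R = 0.03708 m/day, D_R = D/R = 0.2880 m²/day.
Peak time from v_R²t² + 2D_R t − x² = 0: t = (√(D_R² + v_R²x²) − D_R)/v_R².
√(D_R² + v_R²x²) = √(0.2880² + 0.03708² × 14.9²) = 0.6231; v_R² = 0.001375.
t = (0.6231 − 0.2880)/0.001375 = 244 days.

244 days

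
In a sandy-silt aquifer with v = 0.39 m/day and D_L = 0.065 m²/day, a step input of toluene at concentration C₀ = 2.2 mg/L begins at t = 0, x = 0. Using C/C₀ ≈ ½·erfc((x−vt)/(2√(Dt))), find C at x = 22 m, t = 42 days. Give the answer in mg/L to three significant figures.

0.0178 mg/L

For a continuous step input, C/C₀ ≈ ½·erfc((x−vt)/(2√(Dt))).
vt = 0.39 × 42 = 16.38 m and 2√(Dt) = 2√(0.065 × 42) = 3.305 m.
Argument (x−vt)/(2√(Dt)) = (22 − 16.38)/3.305 = 1.700; ½·erfc(1.700) = 0.008105.
C = 2.2 × 0.008105 = 0.0178 mg/L.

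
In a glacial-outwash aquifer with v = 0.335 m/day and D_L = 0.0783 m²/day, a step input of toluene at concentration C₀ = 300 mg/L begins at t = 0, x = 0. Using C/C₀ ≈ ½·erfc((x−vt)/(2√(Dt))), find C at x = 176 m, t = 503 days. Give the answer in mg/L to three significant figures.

59.8 mg/L

For a continuous step input, C/C₀ ≈ ½·erfc((x−vt)/(2√(Dt))).
vt = 0.335 × 503 = 168.505 m and 2√(Dt) = 2√(0.0783 × 503) = 12.55 m.
Argument (x−vt)/(2√(Dt)) = (176 − 168.505)/12.55 = 0.5972; ½·erfc(0.5972) = 0.1992.
C = 300 × 0.1992 = 59.8 mg/L.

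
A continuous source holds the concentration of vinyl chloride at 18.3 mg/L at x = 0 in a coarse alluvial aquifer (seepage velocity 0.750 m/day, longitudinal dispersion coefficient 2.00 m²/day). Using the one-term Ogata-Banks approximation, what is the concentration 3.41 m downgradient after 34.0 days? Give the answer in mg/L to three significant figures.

17.8 mg/L

For a continuous step input, C/C₀ ≈ ½·erfc((x−vt)/(2√(Dt))).
vt = 0.750 × 34.0 = 25.5 m and 2√(Dt) = 2√(2.00 × 34.0) = 16.49 m.
Argument (x−vt)/(2√(Dt)) = (3.41 − 25.5)/16.49 = -1.340; ½·erfc(-1.340) = 0.9710.
C = 18.3 × 0.9710 = 17.8 mg/L.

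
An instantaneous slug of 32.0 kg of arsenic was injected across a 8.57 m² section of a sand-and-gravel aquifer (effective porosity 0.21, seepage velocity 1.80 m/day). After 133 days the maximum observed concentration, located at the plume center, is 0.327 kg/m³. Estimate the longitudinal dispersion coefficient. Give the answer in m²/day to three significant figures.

At the plume center C_max = M/(n_e·A·√(4πDt)), so D = M²/(4πt·(n_e·A·C_max)²).
n_e·A·C_max = 0.21 × 8.57 × 0.327 = 0.5885 kg/m.
D = 32.0²/(4π × 133 × 0.5885²) = 1.77 m²/day.

1.77 m²/day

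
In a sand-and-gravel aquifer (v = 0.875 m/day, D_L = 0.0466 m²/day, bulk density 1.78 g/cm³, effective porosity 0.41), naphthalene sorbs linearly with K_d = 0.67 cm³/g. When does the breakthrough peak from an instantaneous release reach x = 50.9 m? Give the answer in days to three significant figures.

Retardation factor R = 1 + ρ_b·K_d/n = 1 + 1.78 × 0.67/0.41 = 3.909.
Sorption retards both mechanisms: v_R = v/R = 0.2238 m/day, D_R = D/R = 0.01192 m²/day.
Peak time from v_R²t² + 2D_R t − x² = 0: t = (√(D_R² + v_R²x²) − D_R)/v_R².
√(D_R² + v_R²x²) = √(0.01192² + 0.2238² × 50.9²) = 11.39; v_R² = 0.05009.
t = (11.39 − 0.01192)/0.05009 = 227 days.

227 days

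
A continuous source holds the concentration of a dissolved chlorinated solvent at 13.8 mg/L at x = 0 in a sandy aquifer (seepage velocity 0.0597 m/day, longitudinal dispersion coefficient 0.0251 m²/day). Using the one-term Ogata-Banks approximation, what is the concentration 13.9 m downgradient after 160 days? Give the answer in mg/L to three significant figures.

0.862 mg/L

For a continuous step input, C/C₀ ≈ ½·erfc((x−vt)/(2√(Dt))).
vt = 0.0597 × 160 = 9.552 m and 2√(Dt) = 2√(0.0251 × 160) = 4.008 m.
Argument (x−vt)/(2√(Dt)) = (13.9 − 9.552)/4.008 = 1.085; ½·erfc(1.085) = 0.06246.
C = 13.8 × 0.06246 = 0.862 mg/L.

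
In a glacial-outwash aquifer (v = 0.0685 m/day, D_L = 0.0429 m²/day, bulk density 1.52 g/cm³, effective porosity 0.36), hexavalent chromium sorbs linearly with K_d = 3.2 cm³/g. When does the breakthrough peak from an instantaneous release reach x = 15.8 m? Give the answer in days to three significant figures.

3220 days

Retardation factor R = 1 + ρ_b·K_d/n = 1 + 1.52 × 3.2/0.36 = 14.51.
Sorption retards both mechanisms: v_R = v/R = 0.004721 m/day, D_R = D/R = 0.002957 m²/day.
Peak time from v_R²t² + 2D_R t − x² = 0: t = (√(D_R² + v_R²x²) − D_R)/v_R².
√(D_R² + v_R²x²) = √(0.002957² + 0.004721² × 15.8²) = 0.07465; v_R² = 2.229e-05.
t = (0.07465 − 0.002957)/2.229e-05 = 3220 days.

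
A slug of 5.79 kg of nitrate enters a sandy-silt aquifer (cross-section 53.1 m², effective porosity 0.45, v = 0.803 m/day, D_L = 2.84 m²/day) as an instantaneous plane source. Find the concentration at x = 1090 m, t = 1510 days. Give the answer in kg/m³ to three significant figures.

0.000435 kg/m³

For an instantaneous plane source, C(x,t) = M/(n_e·A·√(4πDt)) · exp(−(x−vt)²/(4Dt)), with n_e·A the pore (flow) area.
Plume center vt = 0.803 × 1510 = 1212.53 m, so the well at 1090 m is 122.53 m upgradient of the peak.
√(4πDt) = 232.1 m, giving peak height M/(n_e·A·√(4πDt)) = 5.79/(0.45 × 53.1 × 232.1) = 0.001044 kg/m³.
(x−vt)²/(4Dt) = (-122.53)²/(4 × 2.84 × 1510) = 0.8752; exp(−0.8752) = 0.4168.
C = 0.001044 × 0.4168 = 0.000435 kg/m³.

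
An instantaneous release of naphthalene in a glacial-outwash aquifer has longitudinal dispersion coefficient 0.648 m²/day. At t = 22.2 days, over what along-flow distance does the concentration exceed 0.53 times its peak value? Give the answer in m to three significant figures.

The plume is Gaussian with σ = √(2Dt) = √(2 × 0.648 × 22.2) = 5.364 m.
C/C_peak = exp(−Δx²/(2σ²)) = 0.53 ⇒ Δx = σ·√(−2 ln 0.53) = 5.364 × 1.127 = 6.045 m.
Width = 2Δx = 12.1 m.

12.1 m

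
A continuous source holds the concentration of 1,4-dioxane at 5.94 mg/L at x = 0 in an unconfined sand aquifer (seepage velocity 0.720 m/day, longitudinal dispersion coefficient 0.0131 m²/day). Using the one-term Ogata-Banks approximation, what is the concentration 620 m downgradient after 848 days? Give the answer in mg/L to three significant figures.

For a continuous step input, C/C₀ ≈ ½·erfc((x−vt)/(2√(Dt))).
vt = 0.720 × 848 = 610.56 m and 2√(Dt) = 2√(0.0131 × 848) = 6.666 m.
Argument (x−vt)/(2√(Dt)) = (620 − 610.56)/6.666 = 1.416; ½·erfc(1.416) = 0.02261.
C = 5.94 × 0.02261 = 0.134 mg/L.

0.134 mg/L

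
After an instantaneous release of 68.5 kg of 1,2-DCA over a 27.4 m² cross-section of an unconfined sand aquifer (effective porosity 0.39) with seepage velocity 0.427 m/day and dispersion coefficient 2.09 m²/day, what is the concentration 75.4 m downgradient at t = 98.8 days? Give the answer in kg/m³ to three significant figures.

0.0331 kg/m³

For an instantaneous plane source, C(x,t) = M/(n_e·A·√(4πDt)) · exp(−(x−vt)²/(4Dt)), with n_e·A the pore (flow) area.
Plume center vt = 0.427 × 98.8 = 42.1876 m, so the well at 75.4 m is 33.2124 m downgradient of the peak.
√(4πDt) = 50.94 m, giving peak height M/(n_e·A·√(4πDt)) = 68.5/(0.39 × 27.4 × 50.94) = 0.1258 kg/m³.
(x−vt)²/(4Dt) = (33.2124)²/(4 × 2.09 × 98.8) = 1.335; exp(−1.335) = 0.2632.
C = 0.1258 × 0.2632 = 0.0331 kg/m³.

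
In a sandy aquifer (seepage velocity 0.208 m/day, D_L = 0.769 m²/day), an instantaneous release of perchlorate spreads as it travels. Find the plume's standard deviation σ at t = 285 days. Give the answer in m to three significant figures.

Dispersive spreading gives a Gaussian with σ² = 2Dt; advection only shifts the center.
σ = √(2 × 0.769 × 285) = 20.9 m.

20.9 m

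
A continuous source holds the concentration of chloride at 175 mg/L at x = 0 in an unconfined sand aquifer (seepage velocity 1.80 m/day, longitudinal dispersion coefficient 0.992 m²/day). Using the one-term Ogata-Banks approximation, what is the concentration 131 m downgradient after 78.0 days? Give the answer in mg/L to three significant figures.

For a continuous step input, C/C₀ ≈ ½·erfc((x−vt)/(2√(Dt))).
vt = 1.80 × 78.0 = 140.4 m and 2√(Dt) = 2√(0.992 × 78.0) = 17.59 m.
Argument (x−vt)/(2√(Dt)) = (131 − 140.4)/17.59 = -0.5344; ½·erfc(-0.5344) = 0.7751.
C = 175 × 0.7751 = 136 mg/L.

136 mg/L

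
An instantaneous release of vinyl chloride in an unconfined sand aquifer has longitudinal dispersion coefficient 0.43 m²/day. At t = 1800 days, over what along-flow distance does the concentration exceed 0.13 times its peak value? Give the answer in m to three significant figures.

The plume is Gaussian with σ = √(2Dt) = √(2 × 0.43 × 1800) = 39.34 m.
C/C_peak = exp(−Δx²/(2σ²)) = 0.13 ⇒ Δx = σ·√(−2 ln 0.13) = 39.34 × 2.020 = 79.47 m.
Width = 2Δx = 159 m.

159 m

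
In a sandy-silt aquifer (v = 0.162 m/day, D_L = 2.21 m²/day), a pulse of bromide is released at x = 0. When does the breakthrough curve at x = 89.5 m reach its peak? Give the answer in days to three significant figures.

For the 1D instantaneous-source solution, setting ∂C/∂t = 0 at fixed x gives v²t² + 2Dt − x² = 0, so t = (√(D² + v²x²) − D)/v².
√(D² + v²x²) = √(2.21² + 0.162² × 89.5²) = 14.67; v² = 0.026244.
t = (14.67 − 2.21)/0.026244 = 475 days (vs. the pure-advection estimate x/v = 552 d).

475 days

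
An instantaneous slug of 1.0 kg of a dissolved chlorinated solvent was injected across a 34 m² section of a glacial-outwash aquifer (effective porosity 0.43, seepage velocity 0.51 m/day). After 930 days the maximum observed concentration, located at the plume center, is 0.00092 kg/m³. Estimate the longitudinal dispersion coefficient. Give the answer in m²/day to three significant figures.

0.473 m²/day

At the plume center C_max = M/(n_e·A·√(4πDt)), so D = M²/(4πt·(n_e·A·C_max)²).
n_e·A·C_max = 0.43 × 34 × 0.00092 = 0.01345 kg/m.
D = 1.0²/(4π × 930 × 0.01345²) = 0.473 m²/day.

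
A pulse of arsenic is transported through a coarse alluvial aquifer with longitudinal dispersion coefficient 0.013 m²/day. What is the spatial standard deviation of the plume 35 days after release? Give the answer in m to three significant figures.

0.954 m

Dispersive spreading gives a Gaussian with σ² = 2Dt; advection only shifts the center.
σ = √(2 × 0.013 × 35) = 0.954 m.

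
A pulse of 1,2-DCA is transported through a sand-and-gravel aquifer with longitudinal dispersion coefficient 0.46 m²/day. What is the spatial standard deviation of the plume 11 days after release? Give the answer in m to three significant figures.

Dispersive spreading gives a Gaussian with σ² = 2Dt; advection only shifts the center.
σ = √(2 × 0.46 × 11) = 3.18 m.

3.18 m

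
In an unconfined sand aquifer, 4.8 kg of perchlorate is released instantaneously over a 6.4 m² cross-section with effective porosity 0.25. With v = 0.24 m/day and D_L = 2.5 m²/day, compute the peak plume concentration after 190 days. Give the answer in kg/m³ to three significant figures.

The peak of an instantaneous 1D plume sits at x = vt; there the Gaussian factor is 1 and C_max = M/(n_e·A·√(4πDt)), where n_e·A is the pore area the mass is dissolved in.
√(4πDt) = √(4π × 2.5 × 190) = 77.26 m, so C_max = 4.8/(0.25 × 6.4 × 77.26) = 0.0388 kg/m³.

0.0388 kg/m³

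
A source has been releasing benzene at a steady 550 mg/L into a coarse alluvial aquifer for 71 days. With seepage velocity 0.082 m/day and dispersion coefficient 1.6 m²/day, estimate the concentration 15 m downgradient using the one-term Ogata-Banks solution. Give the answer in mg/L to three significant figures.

For a continuous step input, C/C₀ ≈ ½·erfc((x−vt)/(2√(Dt))).
vt = 0.082 × 71 = 5.822 m and 2√(Dt) = 2√(1.6 × 71) = 21.32 m.
Argument (x−vt)/(2√(Dt)) = (15 − 5.822)/21.32 = 0.4305; ½·erfc(0.4305) = 0.2713.
C = 550 × 0.2713 = 149 mg/L.

149 mg/L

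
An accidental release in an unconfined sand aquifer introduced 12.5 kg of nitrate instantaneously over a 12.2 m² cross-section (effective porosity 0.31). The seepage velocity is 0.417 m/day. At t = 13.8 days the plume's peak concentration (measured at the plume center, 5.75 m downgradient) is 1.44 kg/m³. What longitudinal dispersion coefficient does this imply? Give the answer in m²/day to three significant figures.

At the plume center C_max = M/(n_e·A·√(4πDt)), so D = M²/(4πt·(n_e·A·C_max)²).
n_e·A·C_max = 0.31 × 12.2 × 1.44 = 5.446 kg/m.
D = 12.5²/(4π × 13.8 × 5.446²) = 0.0304 m²/day.

0.0304 m²/day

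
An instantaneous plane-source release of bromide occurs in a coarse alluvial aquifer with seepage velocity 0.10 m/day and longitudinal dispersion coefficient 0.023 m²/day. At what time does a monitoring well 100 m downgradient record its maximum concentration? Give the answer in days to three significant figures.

998 days

For the 1D instantaneous-source solution, setting ∂C/∂t = 0 at fixed x gives v²t² + 2Dt − x² = 0, so t = (√(D² + v²x²) − D)/v².
√(D² + v²x²) = √(0.023² + 0.10² × 100²) = 10.00; v² = 0.01.
t = (10.00 − 0.023)/0.01 = 998 days (vs. the pure-advection estimate x/v = 1000 d).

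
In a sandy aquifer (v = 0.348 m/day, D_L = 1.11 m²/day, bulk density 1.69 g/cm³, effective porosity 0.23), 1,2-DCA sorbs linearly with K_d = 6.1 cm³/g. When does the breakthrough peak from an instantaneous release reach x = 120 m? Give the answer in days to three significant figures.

15400 days

Retardation factor R = 1 + ρ_b·K_d/n = 1 + 1.69 × 6.1/0.23 = 45.82.
Sorption retards both mechanisms: v_R = v/R = 0.007595 m/day, D_R = D/R = 0.02423 m²/day.
Peak time from v_R²t² + 2D_R t − x² = 0: t = (√(D_R² + v_R²x²) − D_R)/v_R².
√(D_R² + v_R²x²) = √(0.02423² + 0.007595² × 120²) = 0.9117; v_R² = 5.768e-05.
t = (0.9117 − 0.02423)/5.768e-05 = 15400 days.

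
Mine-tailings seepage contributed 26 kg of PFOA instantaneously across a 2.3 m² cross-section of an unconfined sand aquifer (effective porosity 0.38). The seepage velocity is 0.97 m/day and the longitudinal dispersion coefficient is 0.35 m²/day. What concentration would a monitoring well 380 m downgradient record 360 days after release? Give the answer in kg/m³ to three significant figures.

0.114 kg/m³

For an instantaneous plane source, C(x,t) = M/(n_e·A·√(4πDt)) · exp(−(x−vt)²/(4Dt)), with n_e·A the pore (flow) area.
Plume center vt = 0.97 × 360 = 349.2 m, so the well at 380 m is 30.8 m downgradient of the peak.
√(4πDt) = 39.79 m, giving peak height M/(n_e·A·√(4πDt)) = 26/(0.38 × 2.3 × 39.79) = 0.7476 kg/m³.
(x−vt)²/(4Dt) = (30.8)²/(4 × 0.35 × 360) = 1.882; exp(−1.882) = 0.1523.
C = 0.7476 × 0.1523 = 0.114 kg/m³.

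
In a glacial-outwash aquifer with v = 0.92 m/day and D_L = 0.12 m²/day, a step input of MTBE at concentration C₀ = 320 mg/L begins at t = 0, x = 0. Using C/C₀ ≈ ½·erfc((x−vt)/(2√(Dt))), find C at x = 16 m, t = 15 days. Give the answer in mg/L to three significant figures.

For a continuous step input, C/C₀ ≈ ½·erfc((x−vt)/(2√(Dt))).
vt = 0.92 × 15 = 13.8 m and 2√(Dt) = 2√(0.12 × 15) = 2.683 m.
Argument (x−vt)/(2√(Dt)) = (16 − 13.8)/2.683 = 0.8200; ½·erfc(0.8200) = 0.1231.
C = 320 × 0.1231 = 39.4 mg/L.

39.4 mg/L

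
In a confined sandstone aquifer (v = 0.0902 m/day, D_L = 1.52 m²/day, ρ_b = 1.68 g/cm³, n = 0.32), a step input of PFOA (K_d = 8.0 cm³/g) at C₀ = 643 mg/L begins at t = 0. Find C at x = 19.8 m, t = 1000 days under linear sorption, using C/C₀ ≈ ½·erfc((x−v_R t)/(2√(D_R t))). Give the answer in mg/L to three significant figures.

11.3 mg/L

Retardation factor R = 1 + ρ_b·K_d/n = 1 + 1.68 × 8.0/0.32 = 43.00.
Sorption retards both mechanisms: v_R = v/R = 0.002098 m/day, D_R = D/R = 0.03535 m²/day.
v_R·t = 0.002098 × 1000 = 2.098 m; 2√(D_R t) = 11.89 m; argument = (19.8 − 2.098)/11.89 = 1.489.
C = C₀ × ½·erfc(1.489) = 643 × 0.01761 = 11.3 mg/L.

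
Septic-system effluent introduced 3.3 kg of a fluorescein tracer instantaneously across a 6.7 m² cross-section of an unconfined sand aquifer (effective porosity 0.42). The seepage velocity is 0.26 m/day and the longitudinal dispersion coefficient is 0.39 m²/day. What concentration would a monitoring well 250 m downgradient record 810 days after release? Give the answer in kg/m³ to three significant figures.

For an instantaneous plane source, C(x,t) = M/(n_e·A·√(4πDt)) · exp(−(x−vt)²/(4Dt)), with n_e·A the pore (flow) area.
Plume center vt = 0.26 × 810 = 210.6 m, so the well at 250 m is 39.4 m downgradient of the peak.
√(4πDt) = 63.01 m, giving peak height M/(n_e·A·√(4πDt)) = 3.3/(0.42 × 6.7 × 63.01) = 0.01861 kg/m³.
(x−vt)²/(4Dt) = (39.4)²/(4 × 0.39 × 810) = 1.229; exp(−1.229) = 0.2926.
C = 0.01861 × 0.2926 = 0.00545 kg/m³.

0.00545 kg/m³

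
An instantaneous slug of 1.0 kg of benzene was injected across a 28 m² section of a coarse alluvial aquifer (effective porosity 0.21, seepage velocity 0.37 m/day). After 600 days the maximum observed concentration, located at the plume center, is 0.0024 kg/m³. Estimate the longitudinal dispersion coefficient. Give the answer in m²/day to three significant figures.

0.666 m²/day

At the plume center C_max = M/(n_e·A·√(4πDt)), so D = M²/(4πt·(n_e·A·C_max)²).
n_e·A·C_max = 0.21 × 28 × 0.0024 = 0.01411 kg/m.
D = 1.0²/(4π × 600 × 0.01411²) = 0.666 m²/day.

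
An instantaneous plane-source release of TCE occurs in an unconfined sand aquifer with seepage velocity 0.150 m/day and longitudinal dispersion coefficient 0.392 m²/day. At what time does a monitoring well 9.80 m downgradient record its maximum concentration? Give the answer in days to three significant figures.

50.2 days

For the 1D instantaneous-source solution, setting ∂C/∂t = 0 at fixed x gives v²t² + 2Dt − x² = 0, so t = (√(D² + v²x²) − D)/v².
√(D² + v²x²) = √(0.392² + 0.150² × 9.80²) = 1.521; v² = 0.0225.
t = (1.521 − 0.392)/0.0225 = 50.2 days (vs. the pure-advection estimate x/v = 65.3 d).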